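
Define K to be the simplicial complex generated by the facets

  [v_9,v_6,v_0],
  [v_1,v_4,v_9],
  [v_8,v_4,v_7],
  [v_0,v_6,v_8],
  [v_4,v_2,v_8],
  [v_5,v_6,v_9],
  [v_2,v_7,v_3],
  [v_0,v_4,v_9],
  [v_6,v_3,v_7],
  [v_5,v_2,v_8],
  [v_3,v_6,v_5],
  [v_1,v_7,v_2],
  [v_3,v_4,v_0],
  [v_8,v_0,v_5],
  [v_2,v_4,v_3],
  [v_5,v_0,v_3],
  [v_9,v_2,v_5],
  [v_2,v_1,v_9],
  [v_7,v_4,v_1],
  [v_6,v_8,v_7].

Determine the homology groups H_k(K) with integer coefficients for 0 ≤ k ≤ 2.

Order the vertices as v_0 < v_1 < v_2 < v_3 < v_4 < v_5 < v_6 < v_7 < v_8 < v_9. Listing each simplex with vertices in this order, K has dimension 2 with simplices:

  0-simplices (10): [v_0], [v_1], [v_2], [v_3], [v_4], [v_5], [v_6], [v_7], [v_8], [v_9]
  1-simplices (30): (30 of them)
  2-simplices (20): (20 of them)

Hence C_0 ≅ Z^10, C_1 ≅ Z^30, C_2 ≅ Z^20.

∂_1: C_1 → C_0 is given by ∂[p,q] = [q] − [p].
This gives a 10×30 integer matrix of rank 9; reducing to Smith normal form yields diagonal entries (1,1,1,1,1,1,1,1,1).

The boundary map ∂_2: C_2 → C_1 sends each 2-simplex [p,q,r] to [q,r] − [p,r] + [p,q]. For instance
  ∂[v_4,v_7,v_8] = [v_7,v_8] − [v_4,v_8] + [v_4,v_7],
  ∂[v_0,v_6,v_9] = [v_6,v_9] − [v_0,v_9] + [v_0,v_6].
The resulting 30×20 matrix has rank 20, and its Smith normal form has invariant factors (1,1,1,1,1,1,1,1,1,1,1,1,1,1,1,1,1,1,1,2).

From H_k ≅ ker(∂_k) / im(∂_{k+1}) we obtain:

  H_0: rank C_0 − rank ∂_1 = 10 − 9 = 1, and the invariant factors of ∂_1 are all 1, so H_0 = Z.
  H_1: rank ker ∂_1 − rank ∂_2 = (30 − 9) − 20 = 1, and ∂_2 has invariant factor 2 > 1, so H_1 = Z ⊕ Z/2Z.
  H_2: rank ker ∂_2 − rank ∂_3 = (20 − 20) − 0 = 0, and there is no ∂_3, so H_2 = 0.

(K is a triangulation of the Klein bottle.)

H_0 ≅ Z,  H_1 ≅ Z ⊕ Z/2Z,  H_2 = 0.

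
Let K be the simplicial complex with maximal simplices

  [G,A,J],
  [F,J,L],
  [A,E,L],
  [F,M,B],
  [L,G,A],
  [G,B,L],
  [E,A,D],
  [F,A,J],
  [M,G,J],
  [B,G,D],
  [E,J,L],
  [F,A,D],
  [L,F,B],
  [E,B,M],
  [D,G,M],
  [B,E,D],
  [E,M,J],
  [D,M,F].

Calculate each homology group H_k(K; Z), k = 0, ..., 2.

H_0 ≅ Z,  H_1 ≅ Z × Z/2,  H_2 = 0.

K has 9 vertices, 27 edges, 18 triangles.
rank ∂_0 = 0, rank ∂_1 = 8 ⇒ b_0 = 9 − 0 − 8 = 1; all invariant factors of ∂_1 are 1 so no torsion. So H_0 = Z.
rank ∂_1 = 8, rank ∂_2 = 18 ⇒ b_1 = 27 − 8 − 18 = 1; ∂_2 has invariant factor(s) [2] giving torsion. So H_1 = Z × Z/2.
rank ∂_2 = 18, rank ∂_3 = 0 ⇒ b_2 = 18 − 18 − 0 = 0. So H_2 = 0.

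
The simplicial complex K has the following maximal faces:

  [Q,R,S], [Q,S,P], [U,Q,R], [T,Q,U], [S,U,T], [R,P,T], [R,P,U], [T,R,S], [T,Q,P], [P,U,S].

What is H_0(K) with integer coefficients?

H_0 = Z.

K has 6 vertices, 15 edges, 10 triangles.
rank ∂_0 = 0, rank ∂_1 = 5 ⇒ b_0 = 6 − 0 − 5 = 1; all invariant factors of ∂_1 are 1 so no torsion. So H_0 ≅ Z.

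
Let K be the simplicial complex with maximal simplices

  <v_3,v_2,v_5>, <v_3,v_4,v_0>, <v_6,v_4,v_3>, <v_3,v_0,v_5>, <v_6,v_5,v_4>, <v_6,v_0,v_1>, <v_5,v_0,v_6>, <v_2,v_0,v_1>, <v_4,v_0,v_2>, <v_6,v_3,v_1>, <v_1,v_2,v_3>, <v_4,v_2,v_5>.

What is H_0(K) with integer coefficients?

H_0 ≅ Z.

Take the total order v_0 < v_1 < v_2 < v_3 < v_4 < v_5 < v_6 on the vertex set. Then K (dimension 2) consists of the simplices:

  0-simplices (7): [v_0], [v_1], [v_2], [v_3], [v_4], [v_5], [v_6]
  1-simplices (18): (18 of them)
  2-simplices (12): (12 of them)

giving chain groups C_0 ≅ Z^7, C_1 ≅ Z^18, C_2 ≅ Z^12.

The boundary map ∂_1: C_1 → C_0 maps an edge to its endpoints' difference, ∂[p,q] = q − p. For instance
  ∂[v_1,v_6] = [v_6] − [v_1].
The 7×18 boundary matrix has rank 6 and Smith normal form diag(1,1,1,1,1,1).

The boundary map ∂_2: C_2 → C_1 acts by ∂[p,q,r] = [q,r] − [p,r] + [p,q]. For instance
  ∂[v_2,v_4,v_5] = [v_4,v_5] − [v_2,v_5] + [v_2,v_4],
  ∂[v_0,v_3,v_5] = [v_3,v_5] − [v_0,v_5] + [v_0,v_3].
The 18×12 boundary matrix has rank 12 and Smith normal form diag(1,1,1,1,1,1,1,1,1,1,1,2).

Now H_k = ker ∂_k / im ∂_{k+1}, so:

  H_0: rank C_0 − rank ∂_1 = 7 − 6 = 1, and the invariant factors of ∂_1 are all 1, so H_0 ≅ Z.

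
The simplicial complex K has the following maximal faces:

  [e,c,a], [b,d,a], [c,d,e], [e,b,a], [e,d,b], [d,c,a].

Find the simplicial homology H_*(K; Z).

Order the vertices as a < b < c < d < e. Listing each simplex with vertices in this order, K has dimension 2 with simplices:

  0-simplices (5): a, b, c, d, e
  1-simplices (9): ab, ac, ad, ae, bd, be, cd, ce, de
  2-simplices (6): abd, abe, acd, ace, bde, cde

giving chain groups C_0 ≅ Z^5, C_1 ≅ Z^9, C_2 ≅ Z^6.

Boundary ∂_1: C_1 → C_0 sends each edge [p,q] (with p < q) to q − p. For instance
  ∂ab = b − a.
This gives a 5×9 integer matrix of rank 4; reducing to Smith normal form yields diagonal entries (1,1,1,1).

Boundary ∂_2: C_2 → C_1 sends each 2-simplex [p,q,r] to [q,r] − [p,r] + [p,q]. For instance
  ∂abd = bd − ad + ab,
  ∂cde = de − ce + cd.
This gives a 9×6 integer matrix of rank 5; reducing to Smith normal form yields diagonal entries (1,1,1,1,1).

Reading off H_k = ker ∂_k / im ∂_{k+1}:

  H_0: rank C_0 − rank ∂_1 = 5 − 4 = 1, and the invariant factors of ∂_1 are all 1, so H_0 = Z.
  H_1: rank ker ∂_1 − rank ∂_2 = (9 − 4) − 5 = 0, and the invariant factors of ∂_2 are all 1, so H_1 = 0.
  H_2: rank ker ∂_2 − rank ∂_3 = (6 − 5) − 0 = 1, and there is no ∂_3, so H_2 = Z.

H_0 ≅ Z,  H_1 = 0,  H_2 ≅ Z.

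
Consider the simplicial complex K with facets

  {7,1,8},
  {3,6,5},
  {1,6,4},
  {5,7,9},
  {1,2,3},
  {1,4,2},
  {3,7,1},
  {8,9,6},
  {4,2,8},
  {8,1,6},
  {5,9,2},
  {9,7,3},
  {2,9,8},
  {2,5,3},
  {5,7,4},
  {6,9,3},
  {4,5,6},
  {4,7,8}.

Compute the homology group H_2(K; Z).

We work with the vertex ordering 1 < 2 < 3 < 4 < 5 < 6 < 7 < 8 < 9. The simplices of K, each written with vertices in increasing order, are:

  0-simplices (9): [1], [2], [3], [4], [5], [6], [7], [8], [9]
  1-simplices (27): (27 of them)
  2-simplices (18): [1,2,3], [1,2,4], [1,3,7], [1,4,6], [1,6,8], [1,7,8], [2,3,5], [2,4,8], [2,5,9], [2,8,9], [3,5,6], [3,6,9], [3,7,9], [4,5,6], [4,5,7], [4,7,8], [5,7,9], [6,8,9]

Hence C_0 ≅ Z^9, C_1 ≅ Z^27, C_2 ≅ Z^18.

∂_1: C_1 → C_0 sends each edge [p,q] (with p < q) to q − p. For instance
  ∂[1,3] = [3] − [1].
As a 9×27 matrix over Z this has rank 8, with invariant factors (1,1,1,1,1,1,1,1).

The boundary map ∂_2: C_2 → C_1 acts by ∂[p,q,r] = [q,r] − [p,r] + [p,q]. For instance
  ∂[6,8,9] = [8,9] − [6,9] + [6,8],
  ∂[2,5,9] = [5,9] − [2,9] + [2,5].
The 27×18 boundary matrix has rank 18 and Smith normal form diag(1,1,1,1,1,1,1,1,1,1,1,1,1,1,1,1,1,2).

Now H_k = ker ∂_k / im ∂_{k+1}, so:

  H_2: rank ker ∂_2 − rank ∂_3 = (18 − 18) − 0 = 0, and there is no ∂_3, so H_2 ≅ 0.

H_2 ≅ 0.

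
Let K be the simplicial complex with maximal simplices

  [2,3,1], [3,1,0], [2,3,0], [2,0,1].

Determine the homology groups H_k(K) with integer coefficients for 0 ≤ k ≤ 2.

Order the vertices as 0 < 1 < 2 < 3. Listing each simplex with vertices in this order, K has dimension 2 with simplices:

  0-simplices (4): [0], [1], [2], [3]
  1-simplices (6): [0,1], [0,2], [0,3], [1,2], [1,3], [2,3]
  2-simplices (4): [0,1,2], [0,1,3], [0,2,3], [1,2,3]

so the chain groups are C_0 ≅ Z^4, C_1 ≅ Z^6, C_2 ≅ Z^4.

∂_1: C_1 → C_0 sends each edge [p,q] (with p < q) to q − p. For instance
  ∂[0,3] = [3] − [0].
The 4×6 boundary matrix has rank 3 and Smith normal form diag(1,1,1).

∂_2: C_2 → C_1 maps a triangle to the signed sum of its edges. For instance
  ∂[0,1,3] = [1,3] − [0,3] + [0,1],
  ∂[1,2,3] = [2,3] − [1,3] + [1,2].
As a 6×4 matrix over Z this has rank 3, with invariant factors (1,1,1).

Computing H_k = (kernel of ∂_k) / (image of ∂_{k+1}):

  H_0: rank C_0 − rank ∂_1 = 4 − 3 = 1, and the invariant factors of ∂_1 are all 1, so H_0 = Z.
  H_1: rank ker ∂_1 − rank ∂_2 = (6 − 3) − 3 = 0, and the invariant factors of ∂_2 are all 1, so H_1 = 0.
  H_2: rank ker ∂_2 − rank ∂_3 = (4 − 3) − 0 = 1, and there is no ∂_3, so H_2 = Z.

As a check, the Euler characteristic is 4 − 6 + 4 = 2, which agrees with 1 − 0 + 1 = 2.

H_0 = Z,  H_1 = 0,  H_2 = Z.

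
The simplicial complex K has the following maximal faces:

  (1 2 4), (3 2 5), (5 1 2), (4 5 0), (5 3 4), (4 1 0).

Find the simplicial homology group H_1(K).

We work with the vertex ordering 0 < 1 < 2 < 3 < 4 < 5. The simplices of K, each written with vertices in increasing order, are:

  0-simplices (6): [0], [1], [2], [3], [4], [5]
  1-simplices (12): [0,1], [0,4], [0,5], [1,2], [1,4], [1,5], [2,3], [2,4], [2,5], [3,4], [3,5], [4,5]
  2-simplices (6): [0,1,4], [0,4,5], [1,2,4], [1,2,5], [2,3,5], [3,4,5]

giving chain groups C_0 ≅ Z^6, C_1 ≅ Z^12, C_2 ≅ Z^6.

∂_1: C_1 → C_0 maps an edge to its endpoints' difference, ∂[p,q] = q − p. For instance
  ∂[2,5] = [5] − [2].
The 6×12 boundary matrix has rank 5 and Smith normal form diag(1,1,1,1,1).

The boundary map ∂_2: C_2 → C_1 maps a triangle to the signed sum of its edges. For instance
  ∂[2,3,5] = [3,5] − [2,5] + [2,3],
  ∂[3,4,5] = [4,5] − [3,5] + [3,4].
As a 12×6 matrix over Z this has rank 6, with invariant factors (1,1,1,1,1,1).

Computing H_k = (kernel of ∂_k) / (image of ∂_{k+1}):

  H_1: rank ker ∂_1 − rank ∂_2 = (12 − 5) − 6 = 1, and the invariant factors of ∂_2 are all 1, so H_1 = Z.

H_1 = Z.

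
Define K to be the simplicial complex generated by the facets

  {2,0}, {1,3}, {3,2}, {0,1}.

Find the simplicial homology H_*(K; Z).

Take the total order 0 < 1 < 2 < 3 on the vertex set. Then K (dimension 1) consists of the simplices:

  0-simplices (4): [0], [1], [2], [3]
  1-simplices (4): [0,1], [0,2], [1,3], [2,3]

giving chain groups C_0 ≅ Z^4, C_1 ≅ Z^4.

The boundary map ∂_1: C_1 → C_0 maps an edge to its endpoints' difference, ∂[p,q] = q − p. For instance
  ∂[0,1] = [1] − [0].
The 4×4 boundary matrix has rank 3 and Smith normal form diag(1,1,1).

Now H_k = ker ∂_k / im ∂_{k+1}, so:

  H_0: rank C_0 − rank ∂_1 = 4 − 3 = 1, and the invariant factors of ∂_1 are all 1, so H_0 ≅ Z.
  H_1: rank ker ∂_1 − rank ∂_2 = (4 − 3) − 0 = 1, and there is no ∂_2, so H_1 ≅ Z.

H_0 = Z,  H_1 = Z.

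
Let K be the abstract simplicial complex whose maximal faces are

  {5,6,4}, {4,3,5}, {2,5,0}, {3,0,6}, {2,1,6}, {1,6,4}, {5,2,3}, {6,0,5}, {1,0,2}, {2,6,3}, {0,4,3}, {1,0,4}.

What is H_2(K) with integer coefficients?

Take the total order 0 < 1 < 2 < 3 < 4 < 5 < 6 on the vertex set. Then K (dimension 2) consists of the simplices:

  0-simplices (7): [0], [1], [2], [3], [4], [5], [6]
  1-simplices (18): [0,1], [0,2], [0,3], [0,4], [0,5], [0,6], [1,2], [1,4], [1,6], [2,3], [2,5], [2,6], [3,4], [3,5], [3,6], [4,5], [4,6], [5,6]
  2-simplices (12): [0,1,2], [0,1,4], [0,2,5], [0,3,4], [0,3,6], [0,5,6], [1,2,6], [1,4,6], [2,3,5], [2,3,6], [3,4,5], [4,5,6]

so the chain groups are C_0 ≅ Z^7, C_1 ≅ Z^18, C_2 ≅ Z^12.

∂_1: C_1 → C_0 maps an edge to its endpoints' difference, ∂[p,q] = q − p.
This gives a 7×18 integer matrix of rank 6; reducing to Smith normal form yields diagonal entries (1,1,1,1,1,1).

Boundary ∂_2: C_2 → C_1 sends each 2-simplex [p,q,r] to [q,r] − [p,r] + [p,q]. For instance
  ∂[0,5,6] = [5,6] − [0,6] + [0,5],
  ∂[0,3,6] = [3,6] − [0,6] + [0,3].
This gives a 18×12 integer matrix of rank 12; reducing to Smith normal form yields diagonal entries (1,1,1,1,1,1,1,1,1,1,1,2).

From H_k ≅ ker(∂_k) / im(∂_{k+1}) we obtain:

  H_2: rank ker ∂_2 − rank ∂_3 = (12 − 12) − 0 = 0, and there is no ∂_3, so H_2 = 0.

H_2 ≅ 0.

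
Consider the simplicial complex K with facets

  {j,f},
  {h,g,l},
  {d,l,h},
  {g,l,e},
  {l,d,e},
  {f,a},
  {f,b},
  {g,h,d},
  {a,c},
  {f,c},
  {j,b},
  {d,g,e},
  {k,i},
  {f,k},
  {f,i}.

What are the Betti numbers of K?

We work with the vertex ordering a < b < c < d < e < f < g < h < i < j < k < l. The simplices of K, each written with vertices in increasing order, are:

  0-simplices (12): a, b, c, d, e, f, g, h, i, j, k, l
  1-simplices (18): ac, af, bf, bj, cf, de, dg, dh, dl, eg, el, fi, fj, fk, gh, gl, hl, ik
  2-simplices (6): deg, del, dgh, dhl, egl, ghl

so the chain groups are C_0 ≅ Z^12, C_1 ≅ Z^18, C_2 ≅ Z^6.

∂_1: C_1 → C_0 sends each edge [p,q] (with p < q) to q − p.
The 12×18 boundary matrix has rank 10 and Smith normal form diag(1,1,1,1,1,1,1,1,1,1).

Boundary ∂_2: C_2 → C_1 maps a triangle to the signed sum of its edges. For instance
  ∂del = el − dl + de,
  ∂dhl = hl − dl + dh.
As a 18×6 matrix over Z this has rank 5, with invariant factors (1,1,1,1,1).

From H_k ≅ ker(∂_k) / im(∂_{k+1}) we obtain:

  H_0: rank C_0 − rank ∂_1 = 12 − 10 = 2, and the invariant factors of ∂_1 are all 1, so H_0 = Z^2.
  H_1: rank ker ∂_1 − rank ∂_2 = (18 − 10) − 5 = 3, and the invariant factors of ∂_2 are all 1, so H_1 = Z^3.
  H_2: rank ker ∂_2 − rank ∂_3 = (6 − 5) − 0 = 1, and there is no ∂_3, so H_2 = Z.

As a check, the Euler characteristic is 12 − 18 + 6 = 0, which agrees with 2 − 3 + 1 = 0.
(K is a triangulation of the disjoint union of a wedge of 3 circles and the 2-sphere S^2.)

Hence the Betti numbers are b_0 = 2, b_1 = 3, b_2 = 1.

b_0 = 2, b_1 = 3, b_2 = 1.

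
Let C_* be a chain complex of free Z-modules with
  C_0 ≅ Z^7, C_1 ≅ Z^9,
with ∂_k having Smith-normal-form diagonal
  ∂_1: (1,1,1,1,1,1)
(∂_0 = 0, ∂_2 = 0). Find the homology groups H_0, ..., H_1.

H_0 = Z,  H_1 = Z^3.

H_0: b_0 = 7 − 0 − 6 = 1; torsion from ∂_1 factors > 1: none. So H_0 = Z.
H_1: b_1 = 9 − 6 − 0 = 3; torsion from ∂_2 factors > 1: none. So H_1 = Z^3.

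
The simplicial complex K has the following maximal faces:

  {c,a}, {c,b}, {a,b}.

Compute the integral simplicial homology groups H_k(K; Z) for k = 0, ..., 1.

Order the vertices as a < b < c. Listing each simplex with vertices in this order, K has dimension 1 with simplices:

  0-simplices (3): a, b, c
  1-simplices (3): ab, ac, bc

so the chain groups are C_0 ≅ Z^3, C_1 ≅ Z^3.

Boundary ∂_1: C_1 → C_0 sends each edge [p,q] (with p < q) to q − p. For instance
  ∂bc = c − b.
As a 3×3 matrix over Z this has rank 2, with invariant factors (1,1).

Computing H_k = (kernel of ∂_k) / (image of ∂_{k+1}):

  H_0: rank C_0 − rank ∂_1 = 3 − 2 = 1, and the invariant factors of ∂_1 are all 1, so H_0 = Z.
  H_1: rank ker ∂_1 − rank ∂_2 = (3 − 2) − 0 = 1, and there is no ∂_2, so H_1 = Z.

H_0 = Z,  H_1 = Z.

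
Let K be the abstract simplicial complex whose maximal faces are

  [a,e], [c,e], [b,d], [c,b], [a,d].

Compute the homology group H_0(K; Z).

H_0 ≅ Z.

Order the vertices as a < b < c < d < e. Listing each simplex with vertices in this order, K has dimension 1 with simplices:

  0-simplices (5): a, b, c, d, e
  1-simplices (5): ad, ae, bc, bd, ce

giving chain groups C_0 ≅ Z^5, C_1 ≅ Z^5.

The boundary map ∂_1: C_1 → C_0 maps an edge to its endpoints' difference, ∂[p,q] = q − p. For instance
  ∂ae = e − a.
As a 5×5 matrix over Z this has rank 4, with invariant factors (1,1,1,1).

From H_k ≅ ker(∂_k) / im(∂_{k+1}) we obtain:

  H_0: rank C_0 − rank ∂_1 = 5 − 4 = 1, and the invariant factors of ∂_1 are all 1, so H_0 = Z.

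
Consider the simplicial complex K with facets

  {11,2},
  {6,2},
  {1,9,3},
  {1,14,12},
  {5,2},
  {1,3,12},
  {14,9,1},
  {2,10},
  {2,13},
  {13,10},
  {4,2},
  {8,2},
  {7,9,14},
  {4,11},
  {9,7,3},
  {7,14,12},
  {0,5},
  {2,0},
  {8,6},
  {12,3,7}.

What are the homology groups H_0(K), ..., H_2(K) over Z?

H_0 = Z^2,  H_1 = Z^4,  H_2 = Z.

We work with the vertex ordering 0 < 1 < 2 < 3 < 4 < 5 < 6 < 7 < 8 < 9 < 10 < 11 < 12 < 13 < 14. The simplices of K, each written with vertices in increasing order, are:

  0-simplices (15): [0], [1], [2], [3], [4], [5], [6], [7], [8], [9], [10], [11], [12], [13], [14]
  1-simplices (24): (24 of them)
  2-simplices (8): [1,3,9], [1,3,12], [1,9,14], [1,12,14], [3,7,9], [3,7,12], [7,9,14], [7,12,14]

so the chain groups are C_0 ≅ Z^15, C_1 ≅ Z^24, C_2 ≅ Z^8.

Boundary ∂_1: C_1 → C_0 maps an edge to its endpoints' difference, ∂[p,q] = q − p.
This gives a 15×24 integer matrix of rank 13; reducing to Smith normal form yields diagonal entries (1,1,1,1,1,1,1,1,1,1,1,1,1).

The boundary map ∂_2: C_2 → C_1 maps a triangle to the signed sum of its edges. For instance
  ∂[3,7,9] = [7,9] − [3,9] + [3,7],
  ∂[3,7,12] = [7,12] − [3,12] + [3,7].
This gives a 24×8 integer matrix of rank 7; reducing to Smith normal form yields diagonal entries (1,1,1,1,1,1,1).

From H_k ≅ ker(∂_k) / im(∂_{k+1}) we obtain:

  H_0: rank C_0 − rank ∂_1 = 15 − 13 = 2, and the invariant factors of ∂_1 are all 1, so H_0 ≅ Z^2.
  H_1: rank ker ∂_1 − rank ∂_2 = (24 − 13) − 7 = 4, and the invariant factors of ∂_2 are all 1, so H_1 ≅ Z^4.
  H_2: rank ker ∂_2 − rank ∂_3 = (8 − 7) − 0 = 1, and there is no ∂_3, so H_2 ≅ Z.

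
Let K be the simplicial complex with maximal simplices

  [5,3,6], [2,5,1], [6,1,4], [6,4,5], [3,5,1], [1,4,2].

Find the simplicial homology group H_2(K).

We work with the vertex ordering 1 < 2 < 3 < 4 < 5 < 6. The simplices of K, each written with vertices in increasing order, are:

  0-simplices (6): [1], [2], [3], [4], [5], [6]
  1-simplices (12): [1,2], [1,3], [1,4], [1,5], [1,6], [2,4], [2,5], [3,5], [3,6], [4,5], [4,6], [5,6]
  2-simplices (6): [1,2,4], [1,2,5], [1,3,5], [1,4,6], [3,5,6], [4,5,6]

giving chain groups C_0 ≅ Z^6, C_1 ≅ Z^12, C_2 ≅ Z^6.

∂_1: C_1 → C_0 is given by ∂[p,q] = [q] − [p]. For instance
  ∂[5,6] = [6] − [5].
This gives a 6×12 integer matrix of rank 5; reducing to Smith normal form yields diagonal entries (1,1,1,1,1).

∂_2: C_2 → C_1 maps a triangle to the signed sum of its edges. For instance
  ∂[3,5,6] = [5,6] − [3,6] + [3,5],
  ∂[1,4,6] = [4,6] − [1,6] + [1,4].
As a 12×6 matrix over Z this has rank 6, with invariant factors (1,1,1,1,1,1).

From H_k ≅ ker(∂_k) / im(∂_{k+1}) we obtain:

  H_2: rank ker ∂_2 − rank ∂_3 = (6 − 6) − 0 = 0, and there is no ∂_3, so H_2 = 0.

(K is a triangulation of the cylinder S^1 x I.)

H_2 = 0.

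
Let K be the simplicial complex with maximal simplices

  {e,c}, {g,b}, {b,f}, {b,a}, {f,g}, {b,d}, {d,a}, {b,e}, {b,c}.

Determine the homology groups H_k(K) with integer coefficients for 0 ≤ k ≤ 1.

Fix the vertex order a < b < c < d < e < f < g and write every simplex with vertices in increasing order. Then dim K = 1 and the simplices of K are:

  0-simplices (7): a, b, c, d, e, f, g
  1-simplices (9): ab, ad, bc, bd, be, bf, bg, ce, fg

so the chain groups are C_0 ≅ Z^7, C_1 ≅ Z^9.

∂_1: C_1 → C_0 maps an edge to its endpoints' difference, ∂[p,q] = q − p. For instance
  ∂ab = b − a.
The 7×9 boundary matrix has rank 6 and Smith normal form diag(1,1,1,1,1,1).

Computing H_k = (kernel of ∂_k) / (image of ∂_{k+1}):

  H_0: rank C_0 − rank ∂_1 = 7 − 6 = 1, and the invariant factors of ∂_1 are all 1, so H_0 = Z.
  H_1: rank ker ∂_1 − rank ∂_2 = (9 − 6) − 0 = 3, and there is no ∂_2, so H_1 = Z^3.

As a check, the Euler characteristic is 7 − 9 = -2, which agrees with 1 − 3 = -2.
(K is a triangulation of a wedge of 3 circles.)

H_0 ≅ Z,  H_1 ≅ Z^3.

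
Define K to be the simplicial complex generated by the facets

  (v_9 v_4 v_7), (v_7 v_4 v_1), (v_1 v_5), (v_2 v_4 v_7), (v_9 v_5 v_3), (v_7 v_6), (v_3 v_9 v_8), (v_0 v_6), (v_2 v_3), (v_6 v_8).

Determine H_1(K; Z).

H_1 = Z^3.

We work with the vertex ordering v_0 < v_1 < v_2 < v_3 < v_4 < v_5 < v_6 < v_7 < v_8 < v_9. The simplices of K, each written with vertices in increasing order, are:

  0-simplices (10): [v_0], [v_1], [v_2], [v_3], [v_4], [v_5], [v_6], [v_7], [v_8], [v_9]
  1-simplices (17): (17 of them)
  2-simplices (5): [v_1,v_4,v_7], [v_2,v_4,v_7], [v_3,v_5,v_9], [v_3,v_8,v_9], [v_4,v_7,v_9]

giving chain groups C_0 ≅ Z^10, C_1 ≅ Z^17, C_2 ≅ Z^5.

The boundary map ∂_1: C_1 → C_0 sends each edge [p,q] (with p < q) to q − p.
The 10×17 boundary matrix has rank 9 and Smith normal form diag(1,1,1,1,1,1,1,1,1).

Boundary ∂_2: C_2 → C_1 sends each 2-simplex [p,q,r] to [q,r] − [p,r] + [p,q]. For instance
  ∂[v_4,v_7,v_9] = [v_7,v_9] − [v_4,v_9] + [v_4,v_7],
  ∂[v_1,v_4,v_7] = [v_4,v_7] − [v_1,v_7] + [v_1,v_4].
This gives a 17×5 integer matrix of rank 5; reducing to Smith normal form yields diagonal entries (1,1,1,1,1).

Reading off H_k = ker ∂_k / im ∂_{k+1}:

  H_1: rank ker ∂_1 − rank ∂_2 = (17 − 9) − 5 = 3, and the invariant factors of ∂_2 are all 1, so H_1 = Z^3.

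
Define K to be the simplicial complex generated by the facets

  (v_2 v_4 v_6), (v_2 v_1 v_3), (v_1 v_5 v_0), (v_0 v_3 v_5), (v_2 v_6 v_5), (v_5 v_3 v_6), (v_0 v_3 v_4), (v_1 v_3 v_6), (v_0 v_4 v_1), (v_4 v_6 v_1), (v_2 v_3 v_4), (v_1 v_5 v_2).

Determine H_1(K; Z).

H_1 ≅ Z/2.

We work with the vertex ordering v_0 < v_1 < v_2 < v_3 < v_4 < v_5 < v_6. The simplices of K, each written with vertices in increasing order, are:

  0-simplices (7): [v_0], [v_1], [v_2], [v_3], [v_4], [v_5], [v_6]
  1-simplices (18): (18 of them)
  2-simplices (12): (12 of them)

so the chain groups are C_0 ≅ Z^7, C_1 ≅ Z^18, C_2 ≅ Z^12.

∂_1: C_1 → C_0 is given by ∂[p,q] = [q] − [p]. For instance
  ∂[v_1,v_3] = [v_3] − [v_1].
As a 7×18 matrix over Z this has rank 6, with invariant factors (1,1,1,1,1,1).

Boundary ∂_2: C_2 → C_1 sends each 2-simplex [p,q,r] to [q,r] − [p,r] + [p,q]. For instance
  ∂[v_0,v_1,v_5] = [v_1,v_5] − [v_0,v_5] + [v_0,v_1],
  ∂[v_2,v_5,v_6] = [v_5,v_6] − [v_2,v_6] + [v_2,v_5].
This gives a 18×12 integer matrix of rank 12; reducing to Smith normal form yields diagonal entries (1,1,1,1,1,1,1,1,1,1,1,2).

Now H_k = ker ∂_k / im ∂_{k+1}, so:

  H_1: rank ker ∂_1 − rank ∂_2 = (18 − 6) − 12 = 0, and ∂_2 has invariant factor 2 > 1, so H_1 = Z/2.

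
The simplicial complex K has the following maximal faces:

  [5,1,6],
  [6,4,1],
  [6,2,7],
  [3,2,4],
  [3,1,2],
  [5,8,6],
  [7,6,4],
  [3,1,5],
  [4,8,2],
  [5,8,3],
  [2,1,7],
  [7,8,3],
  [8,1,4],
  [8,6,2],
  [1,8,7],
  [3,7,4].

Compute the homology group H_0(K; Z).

H_0 ≅ Z.

Take the total order 1 < 2 < 3 < 4 < 5 < 6 < 7 < 8 on the vertex set. Then K (dimension 2) consists of the simplices:

  0-simplices (8): [1], [2], [3], [4], [5], [6], [7], [8]
  1-simplices (24): (24 of them)
  2-simplices (16): [1,2,3], [1,2,7], [1,3,5], [1,4,6], [1,4,8], [1,5,6], [1,7,8], [2,3,4], [2,4,8], [2,6,7], [2,6,8], [3,4,7], [3,5,8], [3,7,8], [4,6,7], [5,6,8]

giving chain groups C_0 ≅ Z^8, C_1 ≅ Z^24, C_2 ≅ Z^16.

Boundary ∂_1: C_1 → C_0 is given by ∂[p,q] = [q] − [p]. For instance
  ∂[4,7] = [7] − [4].
This gives a 8×24 integer matrix of rank 7; reducing to Smith normal form yields diagonal entries (1,1,1,1,1,1,1).

∂_2: C_2 → C_1 maps a triangle to the signed sum of its edges. For instance
  ∂[1,5,6] = [5,6] − [1,6] + [1,5],
  ∂[4,6,7] = [6,7] − [4,7] + [4,6].
The resulting 24×16 matrix has rank 15, and its Smith normal form has invariant factors (1,1,1,1,1,1,1,1,1,1,1,1,1,1,1).

Computing H_k = (kernel of ∂_k) / (image of ∂_{k+1}):

  H_0: rank C_0 − rank ∂_1 = 8 − 7 = 1, and the invariant factors of ∂_1 are all 1, so H_0 = Z.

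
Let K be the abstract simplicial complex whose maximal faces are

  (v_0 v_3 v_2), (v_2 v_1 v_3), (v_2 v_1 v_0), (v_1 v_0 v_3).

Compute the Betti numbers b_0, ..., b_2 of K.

Take the total order v_0 < v_1 < v_2 < v_3 on the vertex set. Then K (dimension 2) consists of the simplices:

  0-simplices (4): [v_0], [v_1], [v_2], [v_3]
  1-simplices (6): [v_0,v_1], [v_0,v_2], [v_0,v_3], [v_1,v_2], [v_1,v_3], [v_2,v_3]
  2-simplices (4): [v_0,v_1,v_2], [v_0,v_1,v_3], [v_0,v_2,v_3], [v_1,v_2,v_3]

so the chain groups are C_0 ≅ Z^4, C_1 ≅ Z^6, C_2 ≅ Z^4.

Boundary ∂_1: C_1 → C_0 sends each edge [p,q] (with p < q) to q − p. For instance
  ∂[v_0,v_2] = [v_2] − [v_0].
The 4×6 boundary matrix has rank 3 and Smith normal form diag(1,1,1).

The boundary map ∂_2: C_2 → C_1 sends each 2-simplex [p,q,r] to [q,r] − [p,r] + [p,q]. For instance
  ∂[v_0,v_1,v_3] = [v_1,v_3] − [v_0,v_3] + [v_0,v_1],
  ∂[v_0,v_2,v_3] = [v_2,v_3] − [v_0,v_3] + [v_0,v_2].
The resulting 6×4 matrix has rank 3, and its Smith normal form has invariant factors (1,1,1).

From H_k ≅ ker(∂_k) / im(∂_{k+1}) we obtain:

  H_0: rank C_0 − rank ∂_1 = 4 − 3 = 1, and the invariant factors of ∂_1 are all 1, so H_0 = Z.
  H_1: rank ker ∂_1 − rank ∂_2 = (6 − 3) − 3 = 0, and the invariant factors of ∂_2 are all 1, so H_1 = 0.
  H_2: rank ker ∂_2 − rank ∂_3 = (4 − 3) − 0 = 1, and there is no ∂_3, so H_2 = Z.

Hence the Betti numbers are b_0 = 1, b_1 = 0, b_2 = 1.

b_0 = 1, b_1 = 0, b_2 = 1.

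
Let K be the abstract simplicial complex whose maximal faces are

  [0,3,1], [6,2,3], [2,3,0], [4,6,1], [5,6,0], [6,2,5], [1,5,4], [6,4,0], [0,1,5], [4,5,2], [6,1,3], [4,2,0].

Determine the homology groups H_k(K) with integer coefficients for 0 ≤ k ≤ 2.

K has 7 vertices, 18 edges, 12 triangles.
rank ∂_0 = 0, rank ∂_1 = 6 ⇒ b_0 = 7 − 0 − 6 = 1; all invariant factors of ∂_1 are 1 so no torsion. So H_0 = Z.
rank ∂_1 = 6, rank ∂_2 = 12 ⇒ b_1 = 18 − 6 − 12 = 0; ∂_2 has invariant factor(s) [2] giving torsion. So H_1 = Z/2Z.
rank ∂_2 = 12, rank ∂_3 = 0 ⇒ b_2 = 12 − 12 − 0 = 0. So H_2 = 0.

H_0 ≅ Z,  H_1 ≅ Z/2Z,  H_2 = 0.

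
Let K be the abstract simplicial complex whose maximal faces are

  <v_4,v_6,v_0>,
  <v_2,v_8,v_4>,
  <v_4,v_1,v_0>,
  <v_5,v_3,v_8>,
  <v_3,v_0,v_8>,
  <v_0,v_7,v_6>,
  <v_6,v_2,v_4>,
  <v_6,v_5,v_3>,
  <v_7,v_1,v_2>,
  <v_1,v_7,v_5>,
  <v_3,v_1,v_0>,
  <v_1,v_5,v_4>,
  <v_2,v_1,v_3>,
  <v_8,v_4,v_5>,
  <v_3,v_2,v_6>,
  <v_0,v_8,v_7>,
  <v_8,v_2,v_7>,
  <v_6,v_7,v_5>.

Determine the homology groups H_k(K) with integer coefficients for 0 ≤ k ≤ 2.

Order the vertices as v_0 < v_1 < v_2 < v_3 < v_4 < v_5 < v_6 < v_7 < v_8. Listing each simplex with vertices in this order, K has dimension 2 with simplices:

  0-simplices (9): [v_0], [v_1], [v_2], [v_3], [v_4], [v_5], [v_6], [v_7], [v_8]
  1-simplices (27): (27 of them)
  2-simplices (18): (18 of them)

so the chain groups are C_0 ≅ Z^9, C_1 ≅ Z^27, C_2 ≅ Z^18.

Boundary ∂_1: C_1 → C_0 maps an edge to its endpoints' difference, ∂[p,q] = q − p. For instance
  ∂[v_3,v_6] = [v_6] − [v_3].
As a 9×27 matrix over Z this has rank 8, with invariant factors (1,1,1,1,1,1,1,1).

The boundary map ∂_2: C_2 → C_1 sends each 2-simplex [p,q,r] to [q,r] − [p,r] + [p,q]. For instance
  ∂[v_4,v_5,v_8] = [v_5,v_8] − [v_4,v_8] + [v_4,v_5],
  ∂[v_0,v_4,v_6] = [v_4,v_6] − [v_0,v_6] + [v_0,v_4].
As a 27×18 matrix over Z this has rank 17, with invariant factors (1,1,1,1,1,1,1,1,1,1,1,1,1,1,1,1,1).

Now H_k = ker ∂_k / im ∂_{k+1}, so:

  H_0: rank C_0 − rank ∂_1 = 9 − 8 = 1, and the invariant factors of ∂_1 are all 1, so H_0 = Z.
  H_1: rank ker ∂_1 − rank ∂_2 = (27 − 8) − 17 = 2, and the invariant factors of ∂_2 are all 1, so H_1 = Z^2.
  H_2: rank ker ∂_2 − rank ∂_3 = (18 − 17) − 0 = 1, and there is no ∂_3, so H_2 = Z.

As a check, the Euler characteristic is 9 − 27 + 18 = 0, which agrees with 1 − 2 + 1 = 0.

H_0 = Z,  H_1 = Z^2,  H_2 = Z.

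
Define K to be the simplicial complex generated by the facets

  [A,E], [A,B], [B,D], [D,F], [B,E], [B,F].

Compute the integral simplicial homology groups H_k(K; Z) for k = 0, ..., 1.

H_0 = Z,  H_1 = Z^2.

K has 5 vertices, 6 edges.
rank ∂_0 = 0, rank ∂_1 = 4 ⇒ b_0 = 5 − 0 − 4 = 1; all invariant factors of ∂_1 are 1 so no torsion. So H_0 ≅ Z.
rank ∂_1 = 4, rank ∂_2 = 0 ⇒ b_1 = 6 − 4 − 0 = 2. So H_1 ≅ Z^2.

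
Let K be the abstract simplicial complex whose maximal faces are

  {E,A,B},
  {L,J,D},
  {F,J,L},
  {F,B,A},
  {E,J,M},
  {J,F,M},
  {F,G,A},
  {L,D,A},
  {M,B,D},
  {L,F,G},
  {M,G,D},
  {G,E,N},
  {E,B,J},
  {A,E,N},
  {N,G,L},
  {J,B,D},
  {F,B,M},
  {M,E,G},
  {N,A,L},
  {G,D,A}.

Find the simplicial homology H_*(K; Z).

K has 10 vertices, 30 edges, 20 triangles.
rank ∂_0 = 0, rank ∂_1 = 9 ⇒ b_0 = 10 − 0 − 9 = 1; all invariant factors of ∂_1 are 1 so no torsion. So H_0 = Z.
rank ∂_1 = 9, rank ∂_2 = 20 ⇒ b_1 = 30 − 9 − 20 = 1; ∂_2 has invariant factor(s) [2] giving torsion. So H_1 = Z ⊕ Z/2.
rank ∂_2 = 20, rank ∂_3 = 0 ⇒ b_2 = 20 − 20 − 0 = 0. So H_2 = 0.

H_0 ≅ Z,  H_1 ≅ Z ⊕ Z/2,  H_2 = 0.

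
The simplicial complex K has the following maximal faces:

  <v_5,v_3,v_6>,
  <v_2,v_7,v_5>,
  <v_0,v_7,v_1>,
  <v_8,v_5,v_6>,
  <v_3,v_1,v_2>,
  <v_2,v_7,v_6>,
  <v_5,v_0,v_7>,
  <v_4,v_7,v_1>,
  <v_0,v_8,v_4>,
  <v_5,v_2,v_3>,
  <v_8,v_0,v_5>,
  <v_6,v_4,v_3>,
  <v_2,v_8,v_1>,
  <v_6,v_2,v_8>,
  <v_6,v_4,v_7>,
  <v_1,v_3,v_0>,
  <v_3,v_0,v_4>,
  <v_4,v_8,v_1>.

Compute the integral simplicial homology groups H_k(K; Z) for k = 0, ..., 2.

H_0 ≅ Z,  H_1 ≅ Z ⊕ Z/2Z,  H_2 = 0.

K has 9 vertices, 27 edges, 18 triangles.
rank ∂_0 = 0, rank ∂_1 = 8 ⇒ b_0 = 9 − 0 − 8 = 1; all invariant factors of ∂_1 are 1 so no torsion. So H_0 ≅ Z.
rank ∂_1 = 8, rank ∂_2 = 18 ⇒ b_1 = 27 − 8 − 18 = 1; ∂_2 has invariant factor(s) [2] giving torsion. So H_1 ≅ Z ⊕ Z/2Z.
rank ∂_2 = 18, rank ∂_3 = 0 ⇒ b_2 = 18 − 18 − 0 = 0. So H_2 ≅ 0.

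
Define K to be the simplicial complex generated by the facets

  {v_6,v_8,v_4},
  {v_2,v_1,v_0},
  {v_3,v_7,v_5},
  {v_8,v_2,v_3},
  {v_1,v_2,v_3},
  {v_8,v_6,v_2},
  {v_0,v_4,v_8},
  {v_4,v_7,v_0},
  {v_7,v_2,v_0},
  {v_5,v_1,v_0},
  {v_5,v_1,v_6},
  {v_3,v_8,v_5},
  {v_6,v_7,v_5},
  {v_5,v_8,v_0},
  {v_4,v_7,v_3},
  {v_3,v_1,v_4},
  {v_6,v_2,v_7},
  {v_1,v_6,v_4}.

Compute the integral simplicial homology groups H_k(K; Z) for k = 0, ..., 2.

Take the total order v_0 < v_1 < v_2 < v_3 < v_4 < v_5 < v_6 < v_7 < v_8 on the vertex set. Then K (dimension 2) consists of the simplices:

  0-simplices (9): [v_0], [v_1], [v_2], [v_3], [v_4], [v_5], [v_6], [v_7], [v_8]
  1-simplices (27): (27 of them)
  2-simplices (18): (18 of them)

Hence C_0 ≅ Z^9, C_1 ≅ Z^27, C_2 ≅ Z^18.

∂_1: C_1 → C_0 maps an edge to its endpoints' difference, ∂[p,q] = q − p. For instance
  ∂[v_0,v_8] = [v_8] − [v_0].
The resulting 9×27 matrix has rank 8, and its Smith normal form has invariant factors (1,1,1,1,1,1,1,1).

The boundary map ∂_2: C_2 → C_1 maps a triangle to the signed sum of its edges. For instance
  ∂[v_1,v_4,v_6] = [v_4,v_6] − [v_1,v_6] + [v_1,v_4],
  ∂[v_0,v_5,v_8] = [v_5,v_8] − [v_0,v_8] + [v_0,v_5].
The 27×18 boundary matrix has rank 17 and Smith normal form diag(1,1,1,1,1,1,1,1,1,1,1,1,1,1,1,1,1).

Now H_k = ker ∂_k / im ∂_{k+1}, so:

  H_0: rank C_0 − rank ∂_1 = 9 − 8 = 1, and the invariant factors of ∂_1 are all 1, so H_0 ≅ Z.
  H_1: rank ker ∂_1 − rank ∂_2 = (27 − 8) − 17 = 2, and the invariant factors of ∂_2 are all 1, so H_1 ≅ Z^2.
  H_2: rank ker ∂_2 − rank ∂_3 = (18 − 17) − 0 = 1, and there is no ∂_3, so H_2 ≅ Z.

H_0 = Z,  H_1 = Z^2,  H_2 = Z.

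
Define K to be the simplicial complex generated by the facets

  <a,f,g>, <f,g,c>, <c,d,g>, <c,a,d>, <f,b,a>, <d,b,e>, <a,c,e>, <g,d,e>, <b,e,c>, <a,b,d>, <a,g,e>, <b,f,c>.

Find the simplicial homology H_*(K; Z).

H_0 ≅ Z,  H_1 ≅ Z/2,  H_2 = 0.

We work with the vertex ordering a < b < c < d < e < f < g. The simplices of K, each written with vertices in increasing order, are:

  0-simplices (7): a, b, c, d, e, f, g
  1-simplices (18): ab, ac, ad, ae, af, ag, bc, bd, be, bf, cd, ce, cf, cg, de, dg, eg, fg
  2-simplices (12): abd, abf, acd, ace, aeg, afg, bce, bcf, bde, cdg, cfg, deg

Hence C_0 ≅ Z^7, C_1 ≅ Z^18, C_2 ≅ Z^12.

The boundary map ∂_1: C_1 → C_0 maps an edge to its endpoints' difference, ∂[p,q] = q − p. For instance
  ∂ab = b − a.
The 7×18 boundary matrix has rank 6 and Smith normal form diag(1,1,1,1,1,1).

Boundary ∂_2: C_2 → C_1 sends each 2-simplex [p,q,r] to [q,r] − [p,r] + [p,q]. For instance
  ∂abd = bd − ad + ab,
  ∂bce = ce − be + bc.
The resulting 18×12 matrix has rank 12, and its Smith normal form has invariant factors (1,1,1,1,1,1,1,1,1,1,1,2).

From H_k ≅ ker(∂_k) / im(∂_{k+1}) we obtain:

  H_0: rank C_0 − rank ∂_1 = 7 − 6 = 1, and the invariant factors of ∂_1 are all 1, so H_0 = Z.
  H_1: rank ker ∂_1 − rank ∂_2 = (18 − 6) − 12 = 0, and ∂_2 has invariant factor 2 > 1, so H_1 = Z/2.
  H_2: rank ker ∂_2 − rank ∂_3 = (12 − 12) − 0 = 0, and there is no ∂_3, so H_2 = 0.

As a check, the Euler characteristic is 7 − 18 + 12 = 1, which agrees with 1 − 0 + 0 = 1.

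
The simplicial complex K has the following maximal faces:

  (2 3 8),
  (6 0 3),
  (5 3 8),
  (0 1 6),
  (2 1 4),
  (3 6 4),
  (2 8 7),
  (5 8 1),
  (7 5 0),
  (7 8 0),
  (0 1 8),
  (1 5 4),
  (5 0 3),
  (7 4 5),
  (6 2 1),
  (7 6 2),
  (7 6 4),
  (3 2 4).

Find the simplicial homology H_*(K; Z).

Take the total order 0 < 1 < 2 < 3 < 4 < 5 < 6 < 7 < 8 on the vertex set. Then K (dimension 2) consists of the simplices:

  0-simplices (9): [0], [1], [2], [3], [4], [5], [6], [7], [8]
  1-simplices (27): (27 of them)
  2-simplices (18): [0,1,6], [0,1,8], [0,3,5], [0,3,6], [0,5,7], [0,7,8], [1,2,4], [1,2,6], [1,4,5], [1,5,8], [2,3,4], [2,3,8], [2,6,7], [2,7,8], [3,4,6], [3,5,8], [4,5,7], [4,6,7]

so the chain groups are C_0 ≅ Z^9, C_1 ≅ Z^27, C_2 ≅ Z^18.

∂_1: C_1 → C_0 is given by ∂[p,q] = [q] − [p]. For instance
  ∂[0,3] = [3] − [0].
This gives a 9×27 integer matrix of rank 8; reducing to Smith normal form yields diagonal entries (1,1,1,1,1,1,1,1).

The boundary map ∂_2: C_2 → C_1 maps a triangle to the signed sum of its edges. For instance
  ∂[2,3,4] = [3,4] − [2,4] + [2,3],
  ∂[2,3,8] = [3,8] − [2,8] + [2,3].
As a 27×18 matrix over Z this has rank 18, with invariant factors (1,1,1,1,1,1,1,1,1,1,1,1,1,1,1,1,1,2).

Reading off H_k = ker ∂_k / im ∂_{k+1}:

  H_0: rank C_0 − rank ∂_1 = 9 − 8 = 1, and the invariant factors of ∂_1 are all 1, so H_0 ≅ Z.
  H_1: rank ker ∂_1 − rank ∂_2 = (27 − 8) − 18 = 1, and ∂_2 has invariant factor 2 > 1, so H_1 ≅ Z × Z/2.
  H_2: rank ker ∂_2 − rank ∂_3 = (18 − 18) − 0 = 0, and there is no ∂_3, so H_2 ≅ 0.

As a check, the Euler characteristic is 9 − 27 + 18 = 0, which agrees with 1 − 1 + 0 = 0.

H_0 = Z,  H_1 = Z × Z/2,  H_2 = 0.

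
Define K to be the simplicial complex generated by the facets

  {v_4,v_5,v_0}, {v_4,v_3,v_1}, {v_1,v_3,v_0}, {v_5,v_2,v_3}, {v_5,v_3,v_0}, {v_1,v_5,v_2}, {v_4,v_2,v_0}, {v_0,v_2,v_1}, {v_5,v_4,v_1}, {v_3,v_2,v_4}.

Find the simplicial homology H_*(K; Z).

H_0 ≅ Z,  H_1 ≅ Z_2,  H_2 = 0.

We work with the vertex ordering v_0 < v_1 < v_2 < v_3 < v_4 < v_5. The simplices of K, each written with vertices in increasing order, are:

  0-simplices (6): [v_0], [v_1], [v_2], [v_3], [v_4], [v_5]
  1-simplices (15): (15 of them)
  2-simplices (10): [v_0,v_1,v_2], [v_0,v_1,v_3], [v_0,v_2,v_4], [v_0,v_3,v_5], [v_0,v_4,v_5], [v_1,v_2,v_5], [v_1,v_3,v_4], [v_1,v_4,v_5], [v_2,v_3,v_4], [v_2,v_3,v_5]

giving chain groups C_0 ≅ Z^6, C_1 ≅ Z^15, C_2 ≅ Z^10.

The boundary map ∂_1: C_1 → C_0 sends each edge [p,q] (with p < q) to q − p. For instance
  ∂[v_0,v_1] = [v_1] − [v_0].
This gives a 6×15 integer matrix of rank 5; reducing to Smith normal form yields diagonal entries (1,1,1,1,1).

∂_2: C_2 → C_1 sends each 2-simplex [p,q,r] to [q,r] − [p,r] + [p,q]. For instance
  ∂[v_2,v_3,v_4] = [v_3,v_4] − [v_2,v_4] + [v_2,v_3],
  ∂[v_0,v_1,v_2] = [v_1,v_2] − [v_0,v_2] + [v_0,v_1].
As a 15×10 matrix over Z this has rank 10, with invariant factors (1,1,1,1,1,1,1,1,1,2).

Now H_k = ker ∂_k / im ∂_{k+1}, so:

  H_0: rank C_0 − rank ∂_1 = 6 − 5 = 1, and the invariant factors of ∂_1 are all 1, so H_0 = Z.
  H_1: rank ker ∂_1 − rank ∂_2 = (15 − 5) − 10 = 0, and ∂_2 has invariant factor 2 > 1, so H_1 = Z_2.
  H_2: rank ker ∂_2 − rank ∂_3 = (10 − 10) − 0 = 0, and there is no ∂_3, so H_2 = 0.

As a check, the Euler characteristic is 6 − 15 + 10 = 1, which agrees with 1 − 0 + 0 = 1.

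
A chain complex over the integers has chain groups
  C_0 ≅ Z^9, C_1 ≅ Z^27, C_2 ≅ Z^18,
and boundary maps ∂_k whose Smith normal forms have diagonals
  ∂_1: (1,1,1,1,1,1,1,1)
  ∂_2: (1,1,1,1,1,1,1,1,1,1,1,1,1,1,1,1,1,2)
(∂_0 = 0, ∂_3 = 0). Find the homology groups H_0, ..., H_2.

H_0 = Z,  H_1 = Z ⊕ Z/2,  H_2 = 0.

H_0: b_0 = 9 − 0 − 8 = 1; torsion from ∂_1 factors > 1: none. So H_0 = Z.
H_1: b_1 = 27 − 8 − 18 = 1; torsion from ∂_2 factors > 1: [2]. So H_1 = Z ⊕ Z/2.
H_2: b_2 = 18 − 18 − 0 = 0; torsion from ∂_3 factors > 1: none. So H_2 = 0.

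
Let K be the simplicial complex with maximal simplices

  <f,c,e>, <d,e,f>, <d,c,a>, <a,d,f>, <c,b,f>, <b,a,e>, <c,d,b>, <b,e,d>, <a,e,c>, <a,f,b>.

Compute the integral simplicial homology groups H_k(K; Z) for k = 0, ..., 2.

H_0 = Z,  H_1 = Z_2,  H_2 = 0.

We work with the vertex ordering a < b < c < d < e < f. The simplices of K, each written with vertices in increasing order, are:

  0-simplices (6): a, b, c, d, e, f
  1-simplices (15): ab, ac, ad, ae, af, bc, bd, be, bf, cd, ce, cf, de, df, ef
  2-simplices (10): abe, abf, acd, ace, adf, bcd, bcf, bde, cef, def

so the chain groups are C_0 ≅ Z^6, C_1 ≅ Z^15, C_2 ≅ Z^10.

Boundary ∂_1: C_1 → C_0 is given by ∂[p,q] = [q] − [p]. For instance
  ∂be = e − b.
The 6×15 boundary matrix has rank 5 and Smith normal form diag(1,1,1,1,1).

The boundary map ∂_2: C_2 → C_1 acts by ∂[p,q,r] = [q,r] − [p,r] + [p,q]. For instance
  ∂bcf = cf − bf + bc,
  ∂adf = df − af + ad.
As a 15×10 matrix over Z this has rank 10, with invariant factors (1,1,1,1,1,1,1,1,1,2).

Now H_k = ker ∂_k / im ∂_{k+1}, so:

  H_0: rank C_0 − rank ∂_1 = 6 − 5 = 1, and the invariant factors of ∂_1 are all 1, so H_0 ≅ Z.
  H_1: rank ker ∂_1 − rank ∂_2 = (15 − 5) − 10 = 0, and ∂_2 has invariant factor 2 > 1, so H_1 ≅ Z_2.
  H_2: rank ker ∂_2 − rank ∂_3 = (10 − 10) − 0 = 0, and there is no ∂_3, so H_2 ≅ 0.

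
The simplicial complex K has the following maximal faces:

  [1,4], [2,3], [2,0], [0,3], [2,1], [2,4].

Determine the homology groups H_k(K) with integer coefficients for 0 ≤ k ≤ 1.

H_0 = Z,  H_1 = Z^2.

We work with the vertex ordering 0 < 1 < 2 < 3 < 4. The simplices of K, each written with vertices in increasing order, are:

  0-simplices (5): [0], [1], [2], [3], [4]
  1-simplices (6): [0,2], [0,3], [1,2], [1,4], [2,3], [2,4]

giving chain groups C_0 ≅ Z^5, C_1 ≅ Z^6.

Boundary ∂_1: C_1 → C_0 maps an edge to its endpoints' difference, ∂[p,q] = q − p. For instance
  ∂[2,3] = [3] − [2].
As a 5×6 matrix over Z this has rank 4, with invariant factors (1,1,1,1).

Reading off H_k = ker ∂_k / im ∂_{k+1}:

  H_0: rank C_0 − rank ∂_1 = 5 − 4 = 1, and the invariant factors of ∂_1 are all 1, so H_0 ≅ Z.
  H_1: rank ker ∂_1 − rank ∂_2 = (6 − 4) − 0 = 2, and there is no ∂_2, so H_1 ≅ Z^2.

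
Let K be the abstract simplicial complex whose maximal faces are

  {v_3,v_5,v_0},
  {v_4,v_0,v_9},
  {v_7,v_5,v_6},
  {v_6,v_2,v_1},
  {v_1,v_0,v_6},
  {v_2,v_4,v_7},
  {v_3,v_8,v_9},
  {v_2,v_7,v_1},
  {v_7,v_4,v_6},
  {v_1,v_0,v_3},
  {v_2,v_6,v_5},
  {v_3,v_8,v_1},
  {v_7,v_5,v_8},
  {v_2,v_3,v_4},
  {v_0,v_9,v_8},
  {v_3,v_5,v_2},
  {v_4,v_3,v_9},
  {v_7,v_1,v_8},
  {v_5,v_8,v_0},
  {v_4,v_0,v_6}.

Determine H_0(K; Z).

Take the total order v_0 < v_1 < v_2 < v_3 < v_4 < v_5 < v_6 < v_7 < v_8 < v_9 on the vertex set. Then K (dimension 2) consists of the simplices:

  0-simplices (10): [v_0], [v_1], [v_2], [v_3], [v_4], [v_5], [v_6], [v_7], [v_8], [v_9]
  1-simplices (30): (30 of them)
  2-simplices (20): (20 of them)

so the chain groups are C_0 ≅ Z^10, C_1 ≅ Z^30, C_2 ≅ Z^20.

The boundary map ∂_1: C_1 → C_0 is given by ∂[p,q] = [q] − [p]. For instance
  ∂[v_0,v_5] = [v_5] − [v_0].
This gives a 10×30 integer matrix of rank 9; reducing to Smith normal form yields diagonal entries (1,1,1,1,1,1,1,1,1).

The boundary map ∂_2: C_2 → C_1 sends each 2-simplex [p,q,r] to [q,r] − [p,r] + [p,q]. For instance
  ∂[v_0,v_8,v_9] = [v_8,v_9] − [v_0,v_9] + [v_0,v_8],
  ∂[v_0,v_1,v_6] = [v_1,v_6] − [v_0,v_6] + [v_0,v_1].
This gives a 30×20 integer matrix of rank 20; reducing to Smith normal form yields diagonal entries (1,1,1,1,1,1,1,1,1,1,1,1,1,1,1,1,1,1,1,2).

Reading off H_k = ker ∂_k / im ∂_{k+1}:

  H_0: rank C_0 − rank ∂_1 = 10 − 9 = 1, and the invariant factors of ∂_1 are all 1, so H_0 ≅ Z.

H_0 ≅ Z.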